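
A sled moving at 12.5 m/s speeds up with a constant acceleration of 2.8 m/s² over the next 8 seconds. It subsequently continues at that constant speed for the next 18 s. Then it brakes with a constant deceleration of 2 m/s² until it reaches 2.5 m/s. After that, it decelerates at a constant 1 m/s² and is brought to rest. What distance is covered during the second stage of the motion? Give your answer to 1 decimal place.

628.2 m

Phase 1 (accelerating): v₀ = 12.5 m/s, a = 2.8 m/s².
v = v₀ + at = 12.5 + (2.8)(8) = 34.9 m/s
Δx = v₀t + ½at² = 12.5·8 + 0.5·2.8·8² = 190 m

Phase 2 (constant speed): v₀ = 34.9 m/s, a = 0 m/s².
v = v₀ + at = 34.9 + (0)(18) = 34.9 m/s
Δx = v₀t + ½at² = 34.9·18 + 0.5·0·18² = 628 m
Distance in phase 2 = 628 m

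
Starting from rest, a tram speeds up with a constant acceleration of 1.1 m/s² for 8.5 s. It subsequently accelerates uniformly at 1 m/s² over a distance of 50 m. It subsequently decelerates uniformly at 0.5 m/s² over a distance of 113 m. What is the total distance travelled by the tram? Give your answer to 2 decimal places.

Phase 1 (accelerating): v₀ = 0 m/s, a = 1.1 m/s².
v = v₀ + at = 0 + (1.1)(8.5) = 9.35 m/s
Δx = v₀t + ½at² = 0·8.5 + 0.5·1.1·8.5² = 39.7 m

Phase 2 (accelerating): v₀ = 9.35 m/s, a = 1 m/s².
v² = v₀² + 2aΔx = 9.35² + 2·1·50 = 187 → v = 13.7 m/s
t = (v − v₀)/a = (13.7 − 9.35)/1 = 4.34 s

Phase 3 (decelerating): v₀ = 13.7 m/s, a = -0.5 m/s².
v² = v₀² + 2aΔx = 13.7² + 2·-0.5·113 = 74.4 → v = 8.63 m/s
t = (v − v₀)/a = (8.63 − 13.7)/-0.5 = 10.1 s
Total distance = 39.7 + 50.0 + 113 = 203 m

202.74 m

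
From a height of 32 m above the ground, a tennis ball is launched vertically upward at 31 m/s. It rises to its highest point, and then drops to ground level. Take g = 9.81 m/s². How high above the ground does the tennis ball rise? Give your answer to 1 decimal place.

Phase 1 (rising): v₀ = 31.0 m/s, a = -9.81 m/s².
v = v₀ + at → t = (0 − 31.0) / -9.81 = 3.16 s
v² = v₀² + 2aΔx → Δx = (0² − 31.0²)/(2·-9.81) = 49.0 m
Maximum height = 32 + 49.0 = 81.0 m

81.0 m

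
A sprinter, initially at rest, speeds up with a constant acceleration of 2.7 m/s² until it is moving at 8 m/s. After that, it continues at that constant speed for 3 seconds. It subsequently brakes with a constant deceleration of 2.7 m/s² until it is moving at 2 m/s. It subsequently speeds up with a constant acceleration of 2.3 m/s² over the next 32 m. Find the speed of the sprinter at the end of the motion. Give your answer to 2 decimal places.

12.30 m/s

Phase 1 (accelerating): v₀ = 0 m/s, a = 2.7 m/s².
v = v₀ + at → t = (8 − 0) / 2.7 = 2.96 s
v² = v₀² + 2aΔx → Δx = (8² − 0²)/(2·2.7) = 11.9 m

Phase 2 (constant speed): v₀ = 8.00 m/s, a = 0 m/s².
v = v₀ + at = 8.00 + (0)(3) = 8.00 m/s
Δx = v₀t + ½at² = 8.00·3 + 0.5·0·3² = 24.0 m

Phase 3 (decelerating): v₀ = 8.00 m/s, a = -2.7 m/s².
v = v₀ + at → t = (2 − 8.00) / -2.7 = 2.22 s
v² = v₀² + 2aΔx → Δx = (2² − 8.00²)/(2·-2.7) = 11.1 m

Phase 4 (accelerating): v₀ = 2.00 m/s, a = 2.3 m/s².
v² = v₀² + 2aΔx = 2.00² + 2·2.3·32 = 151 → v = 12.3 m/s
t = (v − v₀)/a = (12.3 − 2.00)/2.3 = 4.48 s
Final speed = 12.3 m/s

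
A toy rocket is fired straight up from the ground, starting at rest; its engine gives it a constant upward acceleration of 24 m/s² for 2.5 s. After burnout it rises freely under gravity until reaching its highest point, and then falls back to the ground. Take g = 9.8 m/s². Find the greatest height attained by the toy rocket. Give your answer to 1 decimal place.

Phase 1 (powered ascent): v₀ = 0 m/s, a = 24 m/s².
v = v₀ + at = 0 + (24)(2.5) = 60.0 m/s
Δx = v₀t + ½at² = 0·2.5 + 0.5·24·2.5² = 75.0 m

Phase 2 (coasting upward): v₀ = 60.0 m/s, a = -9.8 m/s².
v = v₀ + at → t = (0 − 60.0) / -9.8 = 6.12 s
v² = v₀² + 2aΔx → Δx = (0² − 60.0²)/(2·-9.8) = 184 m
Maximum height = 75.0 + 184 = 259 m

258.7 m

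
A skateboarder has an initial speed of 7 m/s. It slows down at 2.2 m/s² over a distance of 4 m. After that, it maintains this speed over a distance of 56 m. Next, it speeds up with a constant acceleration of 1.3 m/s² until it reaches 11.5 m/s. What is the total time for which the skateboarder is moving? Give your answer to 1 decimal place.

15.2 s

Phase 1 (decelerating): v₀ = 7.00 m/s, a = -2.2 m/s².
v² = v₀² + 2aΔx = 7.00² + 2·-2.2·4 = 31.4 → v = 5.60 m/s
t = (v − v₀)/a = (5.60 − 7.00)/-2.2 = 0.635 s

Phase 2 (constant speed): v₀ = 5.60 m/s, a = 0 m/s².
Constant speed: t = d/v = 56/5.60 = 9.99 s

Phase 3 (accelerating): v₀ = 5.60 m/s, a = 1.3 m/s².
v = v₀ + at → t = (11.5 − 5.60) / 1.3 = 4.54 s
v² = v₀² + 2aΔx → Δx = (11.5² − 5.60²)/(2·1.3) = 38.8 m
Total time = 0.635 + 9.99 + 4.54 = 15.2 s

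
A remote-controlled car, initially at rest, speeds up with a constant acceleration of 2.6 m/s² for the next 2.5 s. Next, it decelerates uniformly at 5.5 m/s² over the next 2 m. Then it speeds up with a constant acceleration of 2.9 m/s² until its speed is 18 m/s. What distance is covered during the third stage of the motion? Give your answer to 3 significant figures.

52.4 m

Phase 1 (accelerating): v₀ = 0 m/s, a = 2.6 m/s².
v = v₀ + at = 0 + (2.6)(2.5) = 6.50 m/s
Δx = v₀t + ½at² = 0·2.5 + 0.5·2.6·2.5² = 8.12 m

Phase 2 (decelerating): v₀ = 6.50 m/s, a = -5.5 m/s².
v² = v₀² + 2aΔx = 6.50² + 2·-5.5·2 = 20.2 → v = 4.50 m/s
t = (v − v₀)/a = (4.50 − 6.50)/-5.5 = 0.364 s

Phase 3 (accelerating): v₀ = 4.50 m/s, a = 2.9 m/s².
v = v₀ + at → t = (18 − 4.50) / 2.9 = 4.66 s
v² = v₀² + 2aΔx → Δx = (18² − 4.50²)/(2·2.9) = 52.4 m
Distance in phase 3 = 52.4 m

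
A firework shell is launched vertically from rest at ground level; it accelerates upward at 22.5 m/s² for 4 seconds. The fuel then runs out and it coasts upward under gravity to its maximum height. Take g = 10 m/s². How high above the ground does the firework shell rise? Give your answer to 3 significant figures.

585 m

Phase 1 (powered ascent): v₀ = 0 m/s, a = 22.5 m/s².
v = v₀ + at = 0 + (22.5)(4) = 90.0 m/s
Δx = v₀t + ½at² = 0·4 + 0.5·22.5·4² = 180 m

Phase 2 (coasting upward): v₀ = 90.0 m/s, a = -10 m/s².
v = v₀ + at → t = (0 − 90.0) / -10 = 9.00 s
v² = v₀² + 2aΔx → Δx = (0² − 90.0²)/(2·-10) = 405 m
Maximum height = 180 + 405 = 585 m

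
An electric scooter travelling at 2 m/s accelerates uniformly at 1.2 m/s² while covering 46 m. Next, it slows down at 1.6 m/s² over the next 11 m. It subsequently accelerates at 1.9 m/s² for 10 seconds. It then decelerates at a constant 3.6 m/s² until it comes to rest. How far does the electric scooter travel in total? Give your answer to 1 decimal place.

Phase 1 (accelerating): v₀ = 2.00 m/s, a = 1.2 m/s².
v² = v₀² + 2aΔx = 2.00² + 2·1.2·46 = 114 → v = 10.7 m/s
t = (v − v₀)/a = (10.7 − 2.00)/1.2 = 7.25 s

Phase 2 (decelerating): v₀ = 10.7 m/s, a = -1.6 m/s².
v² = v₀² + 2aΔx = 10.7² + 2·-1.6·11 = 79.2 → v = 8.90 m/s
t = (v − v₀)/a = (8.90 − 10.7)/-1.6 = 1.12 s

Phase 3 (accelerating): v₀ = 8.90 m/s, a = 1.9 m/s².
v = v₀ + at = 8.90 + (1.9)(10) = 27.9 m/s
Δx = v₀t + ½at² = 8.90·10 + 0.5·1.9·10² = 184 m

Phase 4 (decelerating): v₀ = 27.9 m/s, a = -3.6 m/s².
v = v₀ + at → t = (0 − 27.9) / -3.6 = 7.75 s
v² = v₀² + 2aΔx → Δx = (0² − 27.9²)/(2·-3.6) = 108 m
Total distance = 46.0 + 11.0 + 184 + 108 = 349 m

349.1 m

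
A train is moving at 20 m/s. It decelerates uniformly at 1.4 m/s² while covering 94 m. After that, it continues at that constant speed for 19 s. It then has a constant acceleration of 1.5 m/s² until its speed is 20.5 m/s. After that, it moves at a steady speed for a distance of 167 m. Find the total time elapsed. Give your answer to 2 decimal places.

38.95 s

Phase 1 (decelerating): v₀ = 20.0 m/s, a = -1.4 m/s².
v² = v₀² + 2aΔx = 20.0² + 2·-1.4·94 = 137 → v = 11.7 m/s
t = (v − v₀)/a = (11.7 − 20.0)/-1.4 = 5.93 s

Phase 2 (constant speed): v₀ = 11.7 m/s, a = 0 m/s².
v = v₀ + at = 11.7 + (0)(19) = 11.7 m/s
Δx = v₀t + ½at² = 11.7·19 + 0.5·0·19² = 222 m

Phase 3 (accelerating): v₀ = 11.7 m/s, a = 1.5 m/s².
v = v₀ + at → t = (20.5 − 11.7) / 1.5 = 5.87 s
v² = v₀² + 2aΔx → Δx = (20.5² − 11.7²)/(2·1.5) = 94.5 m

Phase 4 (constant speed): v₀ = 20.5 m/s, a = 0 m/s².
Constant speed: t = d/v = 167/20.5 = 8.15 s
Total time = 5.93 + 19.0 + 5.87 + 8.15 = 38.9 s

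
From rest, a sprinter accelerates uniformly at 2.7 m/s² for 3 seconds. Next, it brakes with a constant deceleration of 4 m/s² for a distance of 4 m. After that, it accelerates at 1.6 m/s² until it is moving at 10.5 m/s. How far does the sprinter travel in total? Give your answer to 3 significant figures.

Phase 1 (accelerating): v₀ = 0 m/s, a = 2.7 m/s².
v = v₀ + at = 0 + (2.7)(3) = 8.10 m/s
Δx = v₀t + ½at² = 0·3 + 0.5·2.7·3² = 12.2 m

Phase 2 (decelerating): v₀ = 8.10 m/s, a = -4 m/s².
v² = v₀² + 2aΔx = 8.10² + 2·-4·4 = 33.6 → v = 5.80 m/s
t = (v − v₀)/a = (5.80 − 8.10)/-4 = 0.576 s

Phase 3 (accelerating): v₀ = 5.80 m/s, a = 1.6 m/s².
v = v₀ + at → t = (10.5 − 5.80) / 1.6 = 2.94 s
v² = v₀² + 2aΔx → Δx = (10.5² − 5.80²)/(2·1.6) = 23.9 m
Total distance = 12.2 + 4.00 + 23.9 = 40.1 m

40.1 m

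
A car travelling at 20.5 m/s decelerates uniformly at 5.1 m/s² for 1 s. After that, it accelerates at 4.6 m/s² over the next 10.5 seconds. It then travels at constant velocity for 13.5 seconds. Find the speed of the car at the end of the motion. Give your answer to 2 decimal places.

Phase 1 (decelerating): v₀ = 20.5 m/s, a = -5.1 m/s².
v = v₀ + at = 20.5 + (-5.1)(1) = 15.4 m/s
Δx = v₀t + ½at² = 20.5·1 + 0.5·-5.1·1² = 17.9 m

Phase 2 (accelerating): v₀ = 15.4 m/s, a = 4.6 m/s².
v = v₀ + at = 15.4 + (4.6)(10.5) = 63.7 m/s
Δx = v₀t + ½at² = 15.4·10.5 + 0.5·4.6·10.5² = 415 m

Phase 3 (constant speed): v₀ = 63.7 m/s, a = 0 m/s².
v = v₀ + at = 63.7 + (0)(13.5) = 63.7 m/s
Δx = v₀t + ½at² = 63.7·13.5 + 0.5·0·13.5² = 860 m
Final speed = 63.7 m/s

63.70 m/s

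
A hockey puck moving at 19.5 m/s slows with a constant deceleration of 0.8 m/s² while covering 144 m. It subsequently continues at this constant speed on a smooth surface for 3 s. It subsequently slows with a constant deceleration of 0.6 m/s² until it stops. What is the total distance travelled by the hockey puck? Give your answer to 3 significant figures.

Phase 1 (decelerating): v₀ = 19.5 m/s, a = -0.8 m/s².
v² = v₀² + 2aΔx = 19.5² + 2·-0.8·144 = 150 → v = 12.2 m/s
t = (v − v₀)/a = (12.2 − 19.5)/-0.8 = 9.07 s

Phase 2 (constant speed): v₀ = 12.2 m/s, a = 0 m/s².
v = v₀ + at = 12.2 + (0)(3) = 12.2 m/s
Δx = v₀t + ½at² = 12.2·3 + 0.5·0·3² = 36.7 m

Phase 3 (decelerating): v₀ = 12.2 m/s, a = -0.6 m/s².
v = v₀ + at → t = (0 − 12.2) / -0.6 = 20.4 s
v² = v₀² + 2aΔx → Δx = (0² − 12.2²)/(2·-0.6) = 125 m
Total distance = 144 + 36.7 + 125 = 306 m

306 m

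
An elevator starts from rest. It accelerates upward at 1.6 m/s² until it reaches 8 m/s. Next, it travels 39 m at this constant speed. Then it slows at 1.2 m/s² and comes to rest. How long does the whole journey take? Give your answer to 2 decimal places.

16.54 s

Phase 1 (accelerating): v₀ = 0 m/s, a = 1.6 m/s².
v = v₀ + at → t = (8 − 0) / 1.6 = 5.00 s
v² = v₀² + 2aΔx → Δx = (8² − 0²)/(2·1.6) = 20.0 m

Phase 2 (constant speed): v₀ = 8.00 m/s, a = 0 m/s².
Constant speed: t = d/v = 39/8.00 = 4.88 s

Phase 3 (decelerating): v₀ = 8.00 m/s, a = -1.2 m/s².
v = v₀ + at → t = (0 − 8.00) / -1.2 = 6.67 s
v² = v₀² + 2aΔx → Δx = (0² − 8.00²)/(2·-1.2) = 26.7 m
Total time = 5.00 + 4.88 + 6.67 = 16.5 s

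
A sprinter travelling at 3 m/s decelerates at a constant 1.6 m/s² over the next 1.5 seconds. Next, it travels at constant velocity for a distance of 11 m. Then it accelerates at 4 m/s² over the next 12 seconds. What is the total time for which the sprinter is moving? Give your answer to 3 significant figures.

31.8 s

Phase 1 (decelerating): v₀ = 3.00 m/s, a = -1.6 m/s².
v = v₀ + at = 3.00 + (-1.6)(1.5) = 0.600 m/s
Δx = v₀t + ½at² = 3.00·1.5 + 0.5·-1.6·1.5² = 2.70 m

Phase 2 (constant speed): v₀ = 0.600 m/s, a = 0 m/s².
Constant speed: t = d/v = 11/0.600 = 18.3 s

Phase 3 (accelerating): v₀ = 0.600 m/s, a = 4 m/s².
v = v₀ + at = 0.600 + (4)(12) = 48.6 m/s
Δx = v₀t + ½at² = 0.600·12 + 0.5·4·12² = 295 m
Total time = 1.50 + 18.3 + 12.0 = 31.8 s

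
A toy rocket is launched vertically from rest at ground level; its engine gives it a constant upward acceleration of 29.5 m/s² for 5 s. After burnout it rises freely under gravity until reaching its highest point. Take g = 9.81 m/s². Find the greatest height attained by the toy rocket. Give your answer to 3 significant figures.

Phase 1 (powered ascent): v₀ = 0 m/s, a = 29.5 m/s².
v = v₀ + at = 0 + (29.5)(5) = 148 m/s
Δx = v₀t + ½at² = 0·5 + 0.5·29.5·5² = 369 m

Phase 2 (coasting upward): v₀ = 148 m/s, a = -9.81 m/s².
v = v₀ + at → t = (0 − 148) / -9.81 = 15.0 s
v² = v₀² + 2aΔx → Δx = (0² − 148²)/(2·-9.81) = 1110 m
Maximum height = 369 + 1110 = 1480 m

1480 m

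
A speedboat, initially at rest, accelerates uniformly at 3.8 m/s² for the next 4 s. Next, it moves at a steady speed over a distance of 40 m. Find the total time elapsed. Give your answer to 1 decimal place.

Phase 1 (accelerating): v₀ = 0 m/s, a = 3.8 m/s².
v = v₀ + at = 0 + (3.8)(4) = 15.2 m/s
Δx = v₀t + ½at² = 0·4 + 0.5·3.8·4² = 30.4 m

Phase 2 (constant speed): v₀ = 15.2 m/s, a = 0 m/s².
Constant speed: t = d/v = 40/15.2 = 2.63 s
Total time = 4.00 + 2.63 = 6.63 s

6.6 s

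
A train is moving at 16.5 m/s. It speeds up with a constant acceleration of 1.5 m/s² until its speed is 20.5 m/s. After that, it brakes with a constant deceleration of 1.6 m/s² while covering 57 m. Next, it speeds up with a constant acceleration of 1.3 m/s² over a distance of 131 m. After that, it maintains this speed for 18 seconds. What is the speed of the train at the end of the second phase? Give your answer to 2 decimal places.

15.42 m/s

Phase 1 (accelerating): v₀ = 16.5 m/s, a = 1.5 m/s².
v = v₀ + at → t = (20.5 − 16.5) / 1.5 = 2.67 s
v² = v₀² + 2aΔx → Δx = (20.5² − 16.5²)/(2·1.5) = 49.3 m

Phase 2 (decelerating): v₀ = 20.5 m/s, a = -1.6 m/s².
v² = v₀² + 2aΔx = 20.5² + 2·-1.6·57 = 238 → v = 15.4 m/s
t = (v − v₀)/a = (15.4 − 20.5)/-1.6 = 3.17 s
Speed at end of phase 2 = 15.4 m/s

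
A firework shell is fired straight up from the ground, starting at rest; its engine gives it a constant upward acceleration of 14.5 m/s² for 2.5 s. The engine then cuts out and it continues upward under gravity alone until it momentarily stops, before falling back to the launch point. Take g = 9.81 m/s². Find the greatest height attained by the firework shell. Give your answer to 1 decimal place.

Phase 1 (powered ascent): v₀ = 0 m/s, a = 14.5 m/s².
v = v₀ + at = 0 + (14.5)(2.5) = 36.2 m/s
Δx = v₀t + ½at² = 0·2.5 + 0.5·14.5·2.5² = 45.3 m

Phase 2 (coasting upward): v₀ = 36.2 m/s, a = -9.81 m/s².
v = v₀ + at → t = (0 − 36.2) / -9.81 = 3.70 s
v² = v₀² + 2aΔx → Δx = (0² − 36.2²)/(2·-9.81) = 67.0 m
Maximum height = 45.3 + 67.0 = 112 m

112.3 m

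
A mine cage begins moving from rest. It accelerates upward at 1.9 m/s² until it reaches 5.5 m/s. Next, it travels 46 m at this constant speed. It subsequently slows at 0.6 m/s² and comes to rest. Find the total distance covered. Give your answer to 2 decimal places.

79.17 m

Phase 1 (accelerating): v₀ = 0 m/s, a = 1.9 m/s².
v = v₀ + at → t = (5.5 − 0) / 1.9 = 2.89 s
v² = v₀² + 2aΔx → Δx = (5.5² − 0²)/(2·1.9) = 7.96 m

Phase 2 (constant speed): v₀ = 5.50 m/s, a = 0 m/s².
Constant speed: t = d/v = 46/5.50 = 8.36 s

Phase 3 (decelerating): v₀ = 5.50 m/s, a = -0.6 m/s².
v = v₀ + at → t = (0 − 5.50) / -0.6 = 9.17 s
v² = v₀² + 2aΔx → Δx = (0² − 5.50²)/(2·-0.6) = 25.2 m
Total distance = 7.96 + 46.0 + 25.2 = 79.2 m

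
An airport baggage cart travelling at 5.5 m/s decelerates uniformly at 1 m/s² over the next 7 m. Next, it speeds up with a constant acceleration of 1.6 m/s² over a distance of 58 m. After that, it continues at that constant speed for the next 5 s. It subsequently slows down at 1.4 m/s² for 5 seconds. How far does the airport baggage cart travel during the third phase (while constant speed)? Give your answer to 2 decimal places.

71.04 m

Phase 1 (decelerating): v₀ = 5.50 m/s, a = -1 m/s².
v² = v₀² + 2aΔx = 5.50² + 2·-1·7 = 16.2 → v = 4.03 m/s
t = (v − v₀)/a = (4.03 − 5.50)/-1 = 1.47 s

Phase 2 (accelerating): v₀ = 4.03 m/s, a = 1.6 m/s².
v² = v₀² + 2aΔx = 4.03² + 2·1.6·58 = 202 → v = 14.2 m/s
t = (v − v₀)/a = (14.2 − 4.03)/1.6 = 6.36 s

Phase 3 (constant speed): v₀ = 14.2 m/s, a = 0 m/s².
v = v₀ + at = 14.2 + (0)(5) = 14.2 m/s
Δx = v₀t + ½at² = 14.2·5 + 0.5·0·5² = 71.0 m
Distance in phase 3 = 71.0 m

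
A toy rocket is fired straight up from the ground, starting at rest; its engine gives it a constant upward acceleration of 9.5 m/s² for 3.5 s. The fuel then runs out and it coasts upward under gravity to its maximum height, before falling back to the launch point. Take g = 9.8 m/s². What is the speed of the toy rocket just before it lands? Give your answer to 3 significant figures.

Phase 1 (powered ascent): v₀ = 0 m/s, a = 9.5 m/s².
v = v₀ + at = 0 + (9.5)(3.5) = 33.2 m/s
Δx = v₀t + ½at² = 0·3.5 + 0.5·9.5·3.5² = 58.2 m

Phase 2 (coasting upward): v₀ = 33.2 m/s, a = -9.8 m/s².
v = v₀ + at → t = (0 − 33.2) / -9.8 = 3.39 s
v² = v₀² + 2aΔx → Δx = (0² − 33.2²)/(2·-9.8) = 56.4 m

Phase 3 (free fall): v₀ = 0 m/s, a = -9.8 m/s².
Falls 115 m from rest: t = √(2·115/9.8) = 4.84 s; v = g·t = 47.4 m/s.
Impact speed = 47.4 m/s

47.4 m/s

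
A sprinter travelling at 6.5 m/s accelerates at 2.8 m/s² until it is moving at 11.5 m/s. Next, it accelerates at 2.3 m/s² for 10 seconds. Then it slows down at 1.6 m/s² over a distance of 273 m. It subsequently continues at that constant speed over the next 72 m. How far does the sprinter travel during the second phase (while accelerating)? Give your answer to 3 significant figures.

230 m

Phase 1 (accelerating): v₀ = 6.50 m/s, a = 2.8 m/s².
v = v₀ + at → t = (11.5 − 6.50) / 2.8 = 1.79 s
v² = v₀² + 2aΔx → Δx = (11.5² − 6.50²)/(2·2.8) = 16.1 m

Phase 2 (accelerating): v₀ = 11.5 m/s, a = 2.3 m/s².
v = v₀ + at = 11.5 + (2.3)(10) = 34.5 m/s
Δx = v₀t + ½at² = 11.5·10 + 0.5·2.3·10² = 230 m
Distance in phase 2 = 230 m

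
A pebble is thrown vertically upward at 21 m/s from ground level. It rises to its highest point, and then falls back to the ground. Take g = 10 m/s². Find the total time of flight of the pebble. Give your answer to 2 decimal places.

Phase 1 (rising): v₀ = 21.0 m/s, a = -10 m/s².
v = v₀ + at → t = (0 − 21.0) / -10 = 2.10 s
v² = v₀² + 2aΔx → Δx = (0² − 21.0²)/(2·-10) = 22.1 m

Phase 2 (falling): v₀ = 0 m/s, a = -10 m/s².
Falls 22.1 m from rest: t = √(2·22.1/10) = 2.10 s; v = g·t = 21.0 m/s.
Total time = 2.10 + 2.10 = 4.20 s

4.20 s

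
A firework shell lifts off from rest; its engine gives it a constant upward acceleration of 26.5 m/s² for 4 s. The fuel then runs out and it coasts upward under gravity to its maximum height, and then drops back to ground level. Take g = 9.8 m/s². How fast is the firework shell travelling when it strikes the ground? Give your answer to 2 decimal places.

Phase 1 (powered ascent): v₀ = 0 m/s, a = 26.5 m/s².
v = v₀ + at = 0 + (26.5)(4) = 106 m/s
Δx = v₀t + ½at² = 0·4 + 0.5·26.5·4² = 212 m

Phase 2 (coasting upward): v₀ = 106 m/s, a = -9.8 m/s².
v = v₀ + at → t = (0 − 106) / -9.8 = 10.8 s
v² = v₀² + 2aΔx → Δx = (0² − 106²)/(2·-9.8) = 573 m

Phase 3 (free fall): v₀ = 0 m/s, a = -9.8 m/s².
Falls 785 m from rest: t = √(2·785/9.8) = 12.7 s; v = g·t = 124 m/s.
Impact speed = 124 m/s

124.06 m/s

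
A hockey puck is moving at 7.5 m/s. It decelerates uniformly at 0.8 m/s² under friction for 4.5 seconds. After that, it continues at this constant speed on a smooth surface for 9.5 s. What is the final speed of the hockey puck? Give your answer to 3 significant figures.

3.90 m/s

Phase 1 (decelerating): v₀ = 7.50 m/s, a = -0.8 m/s².
v = v₀ + at = 7.50 + (-0.8)(4.5) = 3.90 m/s
Δx = v₀t + ½at² = 7.50·4.5 + 0.5·-0.8·4.5² = 25.6 m

Phase 2 (constant speed): v₀ = 3.90 m/s, a = 0 m/s².
v = v₀ + at = 3.90 + (0)(9.5) = 3.90 m/s
Δx = v₀t + ½at² = 3.90·9.5 + 0.5·0·9.5² = 37.0 m
Final speed = 3.90 m/s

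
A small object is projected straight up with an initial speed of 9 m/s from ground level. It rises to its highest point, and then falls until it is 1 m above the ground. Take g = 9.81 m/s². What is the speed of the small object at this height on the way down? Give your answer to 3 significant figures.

7.83 m/s

Phase 1 (rising): v₀ = 9.00 m/s, a = -9.81 m/s².
v = v₀ + at → t = (0 − 9.00) / -9.81 = 0.917 s
v² = v₀² + 2aΔx → Δx = (0² − 9.00²)/(2·-9.81) = 4.13 m

Phase 2 (falling): v₀ = 0 m/s, a = -9.81 m/s².
Falls 3.13 m from rest: t = √(2·3.13/9.81) = 0.799 s; v = g·t = 7.83 m/s.
Final speed = 7.83 m/s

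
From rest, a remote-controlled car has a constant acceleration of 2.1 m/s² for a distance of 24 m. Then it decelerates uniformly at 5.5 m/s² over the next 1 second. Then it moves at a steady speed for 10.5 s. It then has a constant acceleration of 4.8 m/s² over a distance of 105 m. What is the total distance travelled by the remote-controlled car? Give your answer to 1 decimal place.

Phase 1 (accelerating): v₀ = 0 m/s, a = 2.1 m/s².
v² = v₀² + 2aΔx = 0² + 2·2.1·24 = 101 → v = 10.0 m/s
t = (v − v₀)/a = (10.0 − 0)/2.1 = 4.78 s

Phase 2 (decelerating): v₀ = 10.0 m/s, a = -5.5 m/s².
v = v₀ + at = 10.0 + (-5.5)(1) = 4.54 m/s
Δx = v₀t + ½at² = 10.0·1 + 0.5·-5.5·1² = 7.29 m

Phase 3 (constant speed): v₀ = 4.54 m/s, a = 0 m/s².
v = v₀ + at = 4.54 + (0)(10.5) = 4.54 m/s
Δx = v₀t + ½at² = 4.54·10.5 + 0.5·0·10.5² = 47.7 m

Phase 4 (accelerating): v₀ = 4.54 m/s, a = 4.8 m/s².
v² = v₀² + 2aΔx = 4.54² + 2·4.8·105 = 1030 → v = 32.1 m/s
t = (v − v₀)/a = (32.1 − 4.54)/4.8 = 5.74 s
Total distance = 24.0 + 7.29 + 47.7 + 105 = 184 m

184.0 m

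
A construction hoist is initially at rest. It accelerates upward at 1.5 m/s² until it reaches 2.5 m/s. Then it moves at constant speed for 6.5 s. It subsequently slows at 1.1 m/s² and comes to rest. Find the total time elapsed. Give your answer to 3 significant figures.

Phase 1 (accelerating): v₀ = 0 m/s, a = 1.5 m/s².
v = v₀ + at → t = (2.5 − 0) / 1.5 = 1.67 s
v² = v₀² + 2aΔx → Δx = (2.5² − 0²)/(2·1.5) = 2.08 m

Phase 2 (constant speed): v₀ = 2.50 m/s, a = 0 m/s².
v = v₀ + at = 2.50 + (0)(6.5) = 2.50 m/s
Δx = v₀t + ½at² = 2.50·6.5 + 0.5·0·6.5² = 16.2 m

Phase 3 (decelerating): v₀ = 2.50 m/s, a = -1.1 m/s².
v = v₀ + at → t = (0 − 2.50) / -1.1 = 2.27 s
v² = v₀² + 2aΔx → Δx = (0² − 2.50²)/(2·-1.1) = 2.84 m
Total time = 1.67 + 6.50 + 2.27 = 10.4 s

10.4 s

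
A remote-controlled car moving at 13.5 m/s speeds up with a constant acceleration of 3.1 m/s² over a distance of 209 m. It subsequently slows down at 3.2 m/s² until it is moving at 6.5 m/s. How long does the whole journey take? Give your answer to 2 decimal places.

18.03 s

Phase 1 (accelerating): v₀ = 13.5 m/s, a = 3.1 m/s².
v² = v₀² + 2aΔx = 13.5² + 2·3.1·209 = 1480 → v = 38.4 m/s
t = (v − v₀)/a = (38.4 − 13.5)/3.1 = 8.05 s

Phase 2 (decelerating): v₀ = 38.4 m/s, a = -3.2 m/s².
v = v₀ + at → t = (6.5 − 38.4) / -3.2 = 9.98 s
v² = v₀² + 2aΔx → Δx = (6.5² − 38.4²)/(2·-3.2) = 224 m
Total time = 8.05 + 9.98 = 18.0 s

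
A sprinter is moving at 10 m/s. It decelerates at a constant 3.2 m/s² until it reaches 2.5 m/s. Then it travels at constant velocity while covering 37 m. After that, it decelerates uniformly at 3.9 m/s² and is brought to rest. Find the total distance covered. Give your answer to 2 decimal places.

Phase 1 (decelerating): v₀ = 10.0 m/s, a = -3.2 m/s².
v = v₀ + at → t = (2.5 − 10.0) / -3.2 = 2.34 s
v² = v₀² + 2aΔx → Δx = (2.5² − 10.0²)/(2·-3.2) = 14.6 m

Phase 2 (constant speed): v₀ = 2.50 m/s, a = 0 m/s².
Constant speed: t = d/v = 37/2.50 = 14.8 s

Phase 3 (decelerating): v₀ = 2.50 m/s, a = -3.9 m/s².
v = v₀ + at → t = (0 − 2.50) / -3.9 = 0.641 s
v² = v₀² + 2aΔx → Δx = (0² − 2.50²)/(2·-3.9) = 0.801 m
Total distance = 14.6 + 37.0 + 0.801 = 52.4 m

52.45 m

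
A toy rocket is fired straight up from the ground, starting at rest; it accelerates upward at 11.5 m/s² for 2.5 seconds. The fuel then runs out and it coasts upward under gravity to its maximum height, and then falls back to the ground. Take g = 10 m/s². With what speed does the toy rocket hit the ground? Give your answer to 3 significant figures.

Phase 1 (powered ascent): v₀ = 0 m/s, a = 11.5 m/s².
v = v₀ + at = 0 + (11.5)(2.5) = 28.8 m/s
Δx = v₀t + ½at² = 0·2.5 + 0.5·11.5·2.5² = 35.9 m

Phase 2 (coasting upward): v₀ = 28.8 m/s, a = -10 m/s².
v = v₀ + at → t = (0 − 28.8) / -10 = 2.88 s
v² = v₀² + 2aΔx → Δx = (0² − 28.8²)/(2·-10) = 41.3 m

Phase 3 (free fall): v₀ = 0 m/s, a = -10 m/s².
Falls 77.3 m from rest: t = √(2·77.3/10) = 3.93 s; v = g·t = 39.3 m/s.
Impact speed = 39.3 m/s

39.3 m/s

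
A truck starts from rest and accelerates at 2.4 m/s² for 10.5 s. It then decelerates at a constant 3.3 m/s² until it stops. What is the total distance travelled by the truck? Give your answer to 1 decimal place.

Phase 1 (accelerating): v₀ = 0 m/s, a = 2.4 m/s².
v = v₀ + at = 0 + (2.4)(10.5) = 25.2 m/s
Δx = v₀t + ½at² = 0·10.5 + 0.5·2.4·10.5² = 132 m

Phase 2 (decelerating): v₀ = 25.2 m/s, a = -3.3 m/s².
v = v₀ + at → t = (0 − 25.2) / -3.3 = 7.64 s
v² = v₀² + 2aΔx → Δx = (0² − 25.2²)/(2·-3.3) = 96.2 m
Total distance = 132 + 96.2 = 229 m

228.5 m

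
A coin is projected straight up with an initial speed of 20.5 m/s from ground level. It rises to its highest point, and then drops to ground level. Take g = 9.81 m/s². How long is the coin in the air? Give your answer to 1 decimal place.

4.2 s

Phase 1 (rising): v₀ = 20.5 m/s, a = -9.81 m/s².
v = v₀ + at → t = (0 − 20.5) / -9.81 = 2.09 s
v² = v₀² + 2aΔx → Δx = (0² − 20.5²)/(2·-9.81) = 21.4 m

Phase 2 (falling): v₀ = 0 m/s, a = -9.81 m/s².
Falls 21.4 m from rest: t = √(2·21.4/9.81) = 2.09 s; v = g·t = 20.5 m/s.
Total time = 2.09 + 2.09 = 4.18 s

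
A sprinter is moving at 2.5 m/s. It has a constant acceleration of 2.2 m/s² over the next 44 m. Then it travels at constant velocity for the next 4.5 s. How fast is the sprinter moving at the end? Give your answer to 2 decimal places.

Phase 1 (accelerating): v₀ = 2.50 m/s, a = 2.2 m/s².
v² = v₀² + 2aΔx = 2.50² + 2·2.2·44 = 200 → v = 14.1 m/s
t = (v − v₀)/a = (14.1 − 2.50)/2.2 = 5.29 s

Phase 2 (constant speed): v₀ = 14.1 m/s, a = 0 m/s².
v = v₀ + at = 14.1 + (0)(4.5) = 14.1 m/s
Δx = v₀t + ½at² = 14.1·4.5 + 0.5·0·4.5² = 63.6 m
Final speed = 14.1 m/s

14.14 m/s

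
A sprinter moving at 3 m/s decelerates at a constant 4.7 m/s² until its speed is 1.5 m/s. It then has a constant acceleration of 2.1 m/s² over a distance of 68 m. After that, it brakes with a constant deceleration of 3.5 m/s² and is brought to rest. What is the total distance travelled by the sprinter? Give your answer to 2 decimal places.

Phase 1 (decelerating): v₀ = 3.00 m/s, a = -4.7 m/s².
v = v₀ + at → t = (1.5 − 3.00) / -4.7 = 0.319 s
v² = v₀² + 2aΔx → Δx = (1.5² − 3.00²)/(2·-4.7) = 0.718 m

Phase 2 (accelerating): v₀ = 1.50 m/s, a = 2.1 m/s².
v² = v₀² + 2aΔx = 1.50² + 2·2.1·68 = 288 → v = 17.0 m/s
t = (v − v₀)/a = (17.0 − 1.50)/2.1 = 7.36 s

Phase 3 (decelerating): v₀ = 17.0 m/s, a = -3.5 m/s².
v = v₀ + at → t = (0 − 17.0) / -3.5 = 4.85 s
v² = v₀² + 2aΔx → Δx = (0² − 17.0²)/(2·-3.5) = 41.1 m
Total distance = 0.718 + 68.0 + 41.1 = 110 m

109.84 m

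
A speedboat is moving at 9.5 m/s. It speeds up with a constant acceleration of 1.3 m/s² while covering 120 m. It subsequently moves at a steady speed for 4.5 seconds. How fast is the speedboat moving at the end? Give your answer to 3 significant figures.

Phase 1 (accelerating): v₀ = 9.50 m/s, a = 1.3 m/s².
v² = v₀² + 2aΔx = 9.50² + 2·1.3·120 = 402 → v = 20.1 m/s
t = (v − v₀)/a = (20.1 − 9.50)/1.3 = 8.12 s

Phase 2 (constant speed): v₀ = 20.1 m/s, a = 0 m/s².
v = v₀ + at = 20.1 + (0)(4.5) = 20.1 m/s
Δx = v₀t + ½at² = 20.1·4.5 + 0.5·0·4.5² = 90.3 m
Final speed = 20.1 m/s

20.1 m/s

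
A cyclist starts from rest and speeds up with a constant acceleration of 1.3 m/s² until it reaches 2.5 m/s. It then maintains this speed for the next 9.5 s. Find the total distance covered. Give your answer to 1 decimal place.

Phase 1 (accelerating): v₀ = 0 m/s, a = 1.3 m/s².
v = v₀ + at → t = (2.5 − 0) / 1.3 = 1.92 s
v² = v₀² + 2aΔx → Δx = (2.5² − 0²)/(2·1.3) = 2.40 m

Phase 2 (constant speed): v₀ = 2.50 m/s, a = 0 m/s².
v = v₀ + at = 2.50 + (0)(9.5) = 2.50 m/s
Δx = v₀t + ½at² = 2.50·9.5 + 0.5·0·9.5² = 23.8 m
Total distance = 2.40 + 23.8 = 26.2 m

26.2 m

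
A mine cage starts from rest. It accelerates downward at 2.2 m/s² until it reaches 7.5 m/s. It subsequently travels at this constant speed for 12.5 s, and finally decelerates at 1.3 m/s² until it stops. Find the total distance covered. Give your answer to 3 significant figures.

Phase 1 (accelerating): v₀ = 0 m/s, a = 2.2 m/s².
v = v₀ + at → t = (7.5 − 0) / 2.2 = 3.41 s
v² = v₀² + 2aΔx → Δx = (7.5² − 0²)/(2·2.2) = 12.8 m

Phase 2 (constant speed): v₀ = 7.50 m/s, a = 0 m/s².
v = v₀ + at = 7.50 + (0)(12.5) = 7.50 m/s
Δx = v₀t + ½at² = 7.50·12.5 + 0.5·0·12.5² = 93.8 m

Phase 3 (decelerating): v₀ = 7.50 m/s, a = -1.3 m/s².
v = v₀ + at → t = (0 − 7.50) / -1.3 = 5.77 s
v² = v₀² + 2aΔx → Δx = (0² − 7.50²)/(2·-1.3) = 21.6 m
Total distance = 12.8 + 93.8 + 21.6 = 128 m

128 m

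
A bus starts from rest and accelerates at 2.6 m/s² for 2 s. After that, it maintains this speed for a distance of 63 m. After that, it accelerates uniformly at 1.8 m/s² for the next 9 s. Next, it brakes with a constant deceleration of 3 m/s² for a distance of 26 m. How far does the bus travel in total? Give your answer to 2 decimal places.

213.90 m

Phase 1 (accelerating): v₀ = 0 m/s, a = 2.6 m/s².
v = v₀ + at = 0 + (2.6)(2) = 5.20 m/s
Δx = v₀t + ½at² = 0·2 + 0.5·2.6·2² = 5.20 m

Phase 2 (constant speed): v₀ = 5.20 m/s, a = 0 m/s².
Constant speed: t = d/v = 63/5.20 = 12.1 s

Phase 3 (accelerating): v₀ = 5.20 m/s, a = 1.8 m/s².
v = v₀ + at = 5.20 + (1.8)(9) = 21.4 m/s
Δx = v₀t + ½at² = 5.20·9 + 0.5·1.8·9² = 120 m

Phase 4 (decelerating): v₀ = 21.4 m/s, a = -3 m/s².
v² = v₀² + 2aΔx = 21.4² + 2·-3·26 = 302 → v = 17.4 m/s
t = (v − v₀)/a = (17.4 − 21.4)/-3 = 1.34 s
Total distance = 5.20 + 63.0 + 120 + 26.0 = 214 m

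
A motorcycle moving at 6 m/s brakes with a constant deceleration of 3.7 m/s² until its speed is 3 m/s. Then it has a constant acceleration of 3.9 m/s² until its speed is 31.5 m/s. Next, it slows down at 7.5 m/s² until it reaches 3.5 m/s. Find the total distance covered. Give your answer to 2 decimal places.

195.04 m

Phase 1 (decelerating): v₀ = 6.00 m/s, a = -3.7 m/s².
v = v₀ + at → t = (3 − 6.00) / -3.7 = 0.811 s
v² = v₀² + 2aΔx → Δx = (3² − 6.00²)/(2·-3.7) = 3.65 m

Phase 2 (accelerating): v₀ = 3.00 m/s, a = 3.9 m/s².
v = v₀ + at → t = (31.5 − 3.00) / 3.9 = 7.31 s
v² = v₀² + 2aΔx → Δx = (31.5² − 3.00²)/(2·3.9) = 126 m

Phase 3 (decelerating): v₀ = 31.5 m/s, a = -7.5 m/s².
v = v₀ + at → t = (3.5 − 31.5) / -7.5 = 3.73 s
v² = v₀² + 2aΔx → Δx = (3.5² − 31.5²)/(2·-7.5) = 65.3 m
Total distance = 3.65 + 126 + 65.3 = 195 m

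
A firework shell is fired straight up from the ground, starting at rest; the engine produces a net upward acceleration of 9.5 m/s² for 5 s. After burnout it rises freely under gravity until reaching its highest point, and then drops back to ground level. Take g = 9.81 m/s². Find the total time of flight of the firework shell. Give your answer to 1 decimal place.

16.7 s

Phase 1 (powered ascent): v₀ = 0 m/s, a = 9.5 m/s².
v = v₀ + at = 0 + (9.5)(5) = 47.5 m/s
Δx = v₀t + ½at² = 0·5 + 0.5·9.5·5² = 119 m

Phase 2 (coasting upward): v₀ = 47.5 m/s, a = -9.81 m/s².
v = v₀ + at → t = (0 − 47.5) / -9.81 = 4.84 s
v² = v₀² + 2aΔx → Δx = (0² − 47.5²)/(2·-9.81) = 115 m

Phase 3 (free fall): v₀ = 0 m/s, a = -9.81 m/s².
Falls 234 m from rest: t = √(2·234/9.81) = 6.90 s; v = g·t = 67.7 m/s.
Total time = 5.00 + 4.84 + 6.90 = 16.7 s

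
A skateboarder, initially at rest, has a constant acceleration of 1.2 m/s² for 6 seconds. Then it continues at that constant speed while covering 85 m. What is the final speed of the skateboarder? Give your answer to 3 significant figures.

Phase 1 (accelerating): v₀ = 0 m/s, a = 1.2 m/s².
v = v₀ + at = 0 + (1.2)(6) = 7.20 m/s
Δx = v₀t + ½at² = 0·6 + 0.5·1.2·6² = 21.6 m

Phase 2 (constant speed): v₀ = 7.20 m/s, a = 0 m/s².
Constant speed: t = d/v = 85/7.20 = 11.8 s
Final speed = 7.20 m/s

7.20 m/s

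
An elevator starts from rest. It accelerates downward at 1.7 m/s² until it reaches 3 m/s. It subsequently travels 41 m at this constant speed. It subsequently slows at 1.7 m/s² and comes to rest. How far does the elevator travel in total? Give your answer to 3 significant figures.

Phase 1 (accelerating): v₀ = 0 m/s, a = 1.7 m/s².
v = v₀ + at → t = (3 − 0) / 1.7 = 1.76 s
v² = v₀² + 2aΔx → Δx = (3² − 0²)/(2·1.7) = 2.65 m

Phase 2 (constant speed): v₀ = 3.00 m/s, a = 0 m/s².
Constant speed: t = d/v = 41/3.00 = 13.7 s

Phase 3 (decelerating): v₀ = 3.00 m/s, a = -1.7 m/s².
v = v₀ + at → t = (0 − 3.00) / -1.7 = 1.76 s
v² = v₀² + 2aΔx → Δx = (0² − 3.00²)/(2·-1.7) = 2.65 m
Total distance = 2.65 + 41.0 + 2.65 = 46.3 m

46.3 m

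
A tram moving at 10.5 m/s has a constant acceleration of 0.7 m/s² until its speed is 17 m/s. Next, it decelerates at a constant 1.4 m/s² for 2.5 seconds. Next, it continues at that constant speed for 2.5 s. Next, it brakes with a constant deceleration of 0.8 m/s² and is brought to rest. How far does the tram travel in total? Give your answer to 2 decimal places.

Phase 1 (accelerating): v₀ = 10.5 m/s, a = 0.7 m/s².
v = v₀ + at → t = (17 − 10.5) / 0.7 = 9.29 s
v² = v₀² + 2aΔx → Δx = (17² − 10.5²)/(2·0.7) = 128 m

Phase 2 (decelerating): v₀ = 17.0 m/s, a = -1.4 m/s².
v = v₀ + at = 17.0 + (-1.4)(2.5) = 13.5 m/s
Δx = v₀t + ½at² = 17.0·2.5 + 0.5·-1.4·2.5² = 38.1 m

Phase 3 (constant speed): v₀ = 13.5 m/s, a = 0 m/s².
v = v₀ + at = 13.5 + (0)(2.5) = 13.5 m/s
Δx = v₀t + ½at² = 13.5·2.5 + 0.5·0·2.5² = 33.8 m

Phase 4 (decelerating): v₀ = 13.5 m/s, a = -0.8 m/s².
v = v₀ + at → t = (0 − 13.5) / -0.8 = 16.9 s
v² = v₀² + 2aΔx → Δx = (0² − 13.5²)/(2·-0.8) = 114 m
Total distance = 128 + 38.1 + 33.8 + 114 = 313 m

313.46 m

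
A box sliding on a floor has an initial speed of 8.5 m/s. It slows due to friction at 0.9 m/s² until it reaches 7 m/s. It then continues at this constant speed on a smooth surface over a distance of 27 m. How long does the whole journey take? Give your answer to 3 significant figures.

Phase 1 (decelerating): v₀ = 8.50 m/s, a = -0.9 m/s².
v = v₀ + at → t = (7 − 8.50) / -0.9 = 1.67 s
v² = v₀² + 2aΔx → Δx = (7² − 8.50²)/(2·-0.9) = 12.9 m

Phase 2 (constant speed): v₀ = 7.00 m/s, a = 0 m/s².
Constant speed: t = d/v = 27/7.00 = 3.86 s
Total time = 1.67 + 3.86 = 5.52 s

5.52 s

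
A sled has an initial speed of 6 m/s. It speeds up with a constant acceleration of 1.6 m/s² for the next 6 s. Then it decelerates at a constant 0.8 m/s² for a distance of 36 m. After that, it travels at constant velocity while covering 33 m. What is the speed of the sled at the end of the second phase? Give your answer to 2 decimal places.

13.63 m/s

Phase 1 (accelerating): v₀ = 6.00 m/s, a = 1.6 m/s².
v = v₀ + at = 6.00 + (1.6)(6) = 15.6 m/s
Δx = v₀t + ½at² = 6.00·6 + 0.5·1.6·6² = 64.8 m

Phase 2 (decelerating): v₀ = 15.6 m/s, a = -0.8 m/s².
v² = v₀² + 2aΔx = 15.6² + 2·-0.8·36 = 186 → v = 13.6 m/s
t = (v − v₀)/a = (13.6 − 15.6)/-0.8 = 2.46 s
Speed at end of phase 2 = 13.6 m/s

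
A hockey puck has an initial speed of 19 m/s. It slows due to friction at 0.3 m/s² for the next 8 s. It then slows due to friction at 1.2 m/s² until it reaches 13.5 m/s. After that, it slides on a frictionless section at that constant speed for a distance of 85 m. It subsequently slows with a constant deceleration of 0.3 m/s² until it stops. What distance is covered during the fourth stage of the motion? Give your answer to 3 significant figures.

304 m

Phase 1 (decelerating): v₀ = 19.0 m/s, a = -0.3 m/s².
v = v₀ + at = 19.0 + (-0.3)(8) = 16.6 m/s
Δx = v₀t + ½at² = 19.0·8 + 0.5·-0.3·8² = 142 m

Phase 2 (decelerating): v₀ = 16.6 m/s, a = -1.2 m/s².
v = v₀ + at → t = (13.5 − 16.6) / -1.2 = 2.58 s
v² = v₀² + 2aΔx → Δx = (13.5² − 16.6²)/(2·-1.2) = 38.9 m

Phase 3 (constant speed): v₀ = 13.5 m/s, a = 0 m/s².
Constant speed: t = d/v = 85/13.5 = 6.30 s

Phase 4 (decelerating): v₀ = 13.5 m/s, a = -0.3 m/s².
v = v₀ + at → t = (0 − 13.5) / -0.3 = 45.0 s
v² = v₀² + 2aΔx → Δx = (0² − 13.5²)/(2·-0.3) = 304 m
Distance in phase 4 = 304 m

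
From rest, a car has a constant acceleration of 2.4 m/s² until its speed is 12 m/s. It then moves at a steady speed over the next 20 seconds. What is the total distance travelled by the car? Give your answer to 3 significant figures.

270 m

Phase 1 (accelerating): v₀ = 0 m/s, a = 2.4 m/s².
v = v₀ + at → t = (12 − 0) / 2.4 = 5.00 s
v² = v₀² + 2aΔx → Δx = (12² − 0²)/(2·2.4) = 30.0 m

Phase 2 (constant speed): v₀ = 12.0 m/s, a = 0 m/s².
v = v₀ + at = 12.0 + (0)(20) = 12.0 m/s
Δx = v₀t + ½at² = 12.0·20 + 0.5·0·20² = 240 m
Total distance = 30.0 + 240 = 270 m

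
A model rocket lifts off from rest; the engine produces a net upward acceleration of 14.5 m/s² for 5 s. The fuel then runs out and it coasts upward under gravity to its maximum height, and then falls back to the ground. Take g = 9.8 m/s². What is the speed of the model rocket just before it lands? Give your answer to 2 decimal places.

93.85 m/s

Phase 1 (powered ascent): v₀ = 0 m/s, a = 14.5 m/s².
v = v₀ + at = 0 + (14.5)(5) = 72.5 m/s
Δx = v₀t + ½at² = 0·5 + 0.5·14.5·5² = 181 m

Phase 2 (coasting upward): v₀ = 72.5 m/s, a = -9.8 m/s².
v = v₀ + at → t = (0 − 72.5) / -9.8 = 7.40 s
v² = v₀² + 2aΔx → Δx = (0² − 72.5²)/(2·-9.8) = 268 m

Phase 3 (free fall): v₀ = 0 m/s, a = -9.8 m/s².
Falls 449 m from rest: t = √(2·449/9.8) = 9.58 s; v = g·t = 93.9 m/s.
Impact speed = 93.9 m/s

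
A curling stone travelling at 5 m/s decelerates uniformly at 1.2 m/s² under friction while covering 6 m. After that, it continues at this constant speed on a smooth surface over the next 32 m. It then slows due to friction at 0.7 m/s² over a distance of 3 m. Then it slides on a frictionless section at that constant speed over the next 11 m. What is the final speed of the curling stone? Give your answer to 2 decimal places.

Phase 1 (decelerating): v₀ = 5.00 m/s, a = -1.2 m/s².
v² = v₀² + 2aΔx = 5.00² + 2·-1.2·6 = 10.6 → v = 3.26 m/s
t = (v − v₀)/a = (3.26 − 5.00)/-1.2 = 1.45 s

Phase 2 (constant speed): v₀ = 3.26 m/s, a = 0 m/s².
Constant speed: t = d/v = 32/3.26 = 9.83 s

Phase 3 (decelerating): v₀ = 3.26 m/s, a = -0.7 m/s².
v² = v₀² + 2aΔx = 3.26² + 2·-0.7·3 = 6.40 → v = 2.53 m/s
t = (v − v₀)/a = (2.53 − 3.26)/-0.7 = 1.04 s

Phase 4 (constant speed): v₀ = 2.53 m/s, a = 0 m/s².
Constant speed: t = d/v = 11/2.53 = 4.35 s
Final speed = 2.53 m/s

2.53 m/s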